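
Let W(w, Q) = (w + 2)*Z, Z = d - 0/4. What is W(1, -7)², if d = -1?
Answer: 9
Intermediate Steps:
Z = -1 (Z = -1 - 0/4 = -1 - 1*0 = -1 + 0 = -1)
W(w, Q) = -2 - w (W(w, Q) = (w + 2)*(-1) = (2 + w)*(-1) = -2 - w)
W(1, -7)² = (-2 - 1*1)² = (-2 - 1)² = (-3)² = 9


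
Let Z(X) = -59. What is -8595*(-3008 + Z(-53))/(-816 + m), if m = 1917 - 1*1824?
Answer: -8786955/241 ≈ -36460.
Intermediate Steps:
m = 93 (m = 1917 - 1824 = 93)
-8595*(-3008 + Z(-53))/(-816 + m) = -8595*(-3008 - 59)/(-816 + 93) = -8595/((-723/(-3067))) = -8595/((-723*(-1/3067))) = -8595/723/3067 = -8595*3067/723 = -8786955/241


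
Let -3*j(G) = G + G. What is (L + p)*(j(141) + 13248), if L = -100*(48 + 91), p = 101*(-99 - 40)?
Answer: -367509606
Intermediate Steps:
p = -14039 (p = 101*(-139) = -14039)
L = -13900 (L = -100*139 = -13900)
j(G) = -2*G/3 (j(G) = -(G + G)/3 = -2*G/3)
(L + p)*(j(141) + 13248) = (-13900 - 14039)*(-⅔*141 + 13248) = -27939*(-94 + 13248) = -27939*13154 = -367509606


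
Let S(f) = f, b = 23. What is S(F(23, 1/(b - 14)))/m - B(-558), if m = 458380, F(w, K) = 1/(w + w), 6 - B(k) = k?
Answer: -11892210719/21085480 ≈ -564.00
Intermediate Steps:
B(k) = 6 - k
F(w, K) = 1/(2*w)
S(F(23, 1/(b - 14)))/m - B(-558) = ((½)/23)/458380 - (6 - 1*(-558)) = ((½)*(1/23))*(1/458380) - (6 + 558) = (1/46)*(1/458380) - 1*564 = 1/21085480 - 564 = -11892210719/21085480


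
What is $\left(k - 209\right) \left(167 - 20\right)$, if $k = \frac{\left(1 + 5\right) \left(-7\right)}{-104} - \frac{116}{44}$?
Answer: $- \frac{17761275}{572} \approx -31051.0$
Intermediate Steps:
$k = - \frac{1277}{572}$ ($k = 6 \left(-7\right) \left(- \frac{1}{104}\right) - \frac{29}{11} = \left(-42\right) \left(- \frac{1}{104}\right) - \frac{29}{11} = \frac{21}{52} - \frac{29}{11} = - \frac{1277}{572} \approx -2.2325$)
$\left(k - 209\right) \left(167 - 20\right) = \left(- \frac{1277}{572} - 209\right) \left(167 - 20\right) = \left(- \frac{120825}{572}\right) 147 = - \frac{17761275}{572}$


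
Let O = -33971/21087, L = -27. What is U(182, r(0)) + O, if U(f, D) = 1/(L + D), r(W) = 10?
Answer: -598594/358479 ≈ -1.6698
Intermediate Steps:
U(f, D) = 1/(-27 + D)
O = -33971/21087 (O = -33971*1/21087 = -33971/21087 ≈ -1.6110)
U(182, r(0)) + O = 1/(-27 + 10) - 33971/21087 = 1/(-17) - 33971/21087 = -1/17 - 33971/21087 = -598594/358479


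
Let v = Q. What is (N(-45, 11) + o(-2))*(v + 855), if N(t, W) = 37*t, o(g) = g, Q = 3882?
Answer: -7896579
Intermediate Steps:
v = 3882
(N(-45, 11) + o(-2))*(v + 855) = (37*(-45) - 2)*(3882 + 855) = (-1665 - 2)*4737 = -1667*4737 = -7896579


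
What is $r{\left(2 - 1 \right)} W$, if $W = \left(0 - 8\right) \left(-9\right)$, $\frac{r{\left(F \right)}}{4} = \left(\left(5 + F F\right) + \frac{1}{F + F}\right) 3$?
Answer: $5616$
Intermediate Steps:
$r{\left(F \right)} = 60 + \frac{6}{F} + 12 F^{2}$ ($r{\left(F \right)} = 4 \left(\left(5 + F F\right) + \frac{1}{F + F}\right) 3 = 4 \left(\left(5 + F^{2}\right) + \frac{1}{2 F}\right) 3 = 4 \left(5 + F^{2} + \frac{1}{2 F}\right) 3 = 4 \left(15 + 3 F^{2} + \frac{3}{2 F}\right) = 60 + \frac{6}{F} + 12 F^{2}$)
$W = 72$ ($W = \left(-8\right) \left(-9\right) = 72$)
$r{\left(2 - 1 \right)} W = \left(60 + \frac{6}{2 - 1} + 12 \left(2 - 1\right)^{2}\right) 72 = \left(60 + \frac{6}{1} + 12 \cdot 1^{2}\right) 72 = \left(60 + 6 \cdot 1 + 12 \cdot 1\right) 72 = \left(60 + 6 + 12\right) 72 = 78 \cdot 72 = 5616$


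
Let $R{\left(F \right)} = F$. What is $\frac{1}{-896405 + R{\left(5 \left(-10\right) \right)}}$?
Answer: $- \frac{1}{896455} \approx -1.1155 \cdot 10^{-6}$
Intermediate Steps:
$\frac{1}{-896405 + R{\left(5 \left(-10\right) \right)}} = \frac{1}{-896405 + 5 \left(-10\right)} = \frac{1}{-896405 - 50} = \frac{1}{-896455} = - \frac{1}{896455}$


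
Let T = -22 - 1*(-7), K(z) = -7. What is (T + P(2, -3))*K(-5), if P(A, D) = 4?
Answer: 77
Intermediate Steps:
T = -15 (T = -22 + 7 = -15)
(T + P(2, -3))*K(-5) = (-15 + 4)*(-7) = -11*(-7) = 77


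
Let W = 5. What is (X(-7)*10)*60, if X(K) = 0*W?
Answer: 0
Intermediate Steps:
X(K) = 0 (X(K) = 0*5 = 0)
(X(-7)*10)*60 = (0*10)*60 = 0*60 = 0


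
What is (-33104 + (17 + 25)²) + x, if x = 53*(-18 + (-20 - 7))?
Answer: -33725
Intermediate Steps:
x = -2385 (x = 53*(-18 - 27) = 53*(-45) = -2385)
(-33104 + (17 + 25)²) + x = (-33104 + (17 + 25)²) - 2385 = (-33104 + 42²) - 2385 = (-33104 + 1764) - 2385 = -31340 - 2385 = -33725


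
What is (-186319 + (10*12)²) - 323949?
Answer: -495868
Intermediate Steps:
(-186319 + (10*12)²) - 323949 = (-186319 + 120²) - 323949 = (-186319 + 14400) - 323949 = -171919 - 323949 = -495868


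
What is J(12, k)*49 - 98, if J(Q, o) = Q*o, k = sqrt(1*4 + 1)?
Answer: -98 + 588*sqrt(5) ≈ 1216.8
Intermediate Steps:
k = sqrt(5) (k = sqrt(4 + 1) = sqrt(5) ≈ 2.2361)
J(12, k)*49 - 98 = (12*sqrt(5))*49 - 98 = 588*sqrt(5) - 98 = -98 + 588*sqrt(5)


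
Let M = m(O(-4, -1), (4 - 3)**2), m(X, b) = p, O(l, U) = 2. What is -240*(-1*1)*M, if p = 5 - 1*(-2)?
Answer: 1680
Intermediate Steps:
p = 7 (p = 5 + 2 = 7)
m(X, b) = 7
M = 7
-240*(-1*1)*M = -240*(-1*1)*7 = -(-240)*7 = -240*(-7) = 1680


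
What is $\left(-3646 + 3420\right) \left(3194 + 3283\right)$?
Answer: $-1463802$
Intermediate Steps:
$\left(-3646 + 3420\right) \left(3194 + 3283\right) = \left(-226\right) 6477 = -1463802$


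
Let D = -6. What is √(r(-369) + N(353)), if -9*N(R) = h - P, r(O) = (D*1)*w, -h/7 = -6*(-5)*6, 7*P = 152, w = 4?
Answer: 2*√13055/21 ≈ 10.882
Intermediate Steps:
P = 152/7 (P = (⅐)*152 = 152/7 ≈ 21.714)
h = -1260 (h = -7*(-6*(-5))*6 = -210*6 = -7*180 = -1260)
r(O) = -24 (r(O) = -6*1*4 = -6*4 = -24)
N(R) = 8972/63 (N(R) = -(-1260 - 1*152/7)/9 = -(-1260 - 152/7)/9 = -⅑*(-8972/7) = 8972/63)
√(r(-369) + N(353)) = √(-24 + 8972/63) = √(7460/63) = 2*√13055/21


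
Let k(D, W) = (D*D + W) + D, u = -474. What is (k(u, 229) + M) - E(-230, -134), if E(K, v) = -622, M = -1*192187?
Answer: 32866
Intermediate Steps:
M = -192187
k(D, W) = D + W + D**2 (k(D, W) = (D**2 + W) + D = (W + D**2) + D = D + W + D**2)
(k(u, 229) + M) - E(-230, -134) = ((-474 + 229 + (-474)**2) - 192187) - 1*(-622) = ((-474 + 229 + 224676) - 192187) + 622 = (224431 - 192187) + 622 = 32244 + 622 = 32866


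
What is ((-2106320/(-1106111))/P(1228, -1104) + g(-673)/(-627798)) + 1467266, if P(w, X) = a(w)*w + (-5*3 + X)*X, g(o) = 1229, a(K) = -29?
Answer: 305607021116538383618429/208283311631258898 ≈ 1.4673e+6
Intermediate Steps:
P(w, X) = -29*w + X*(-15 + X) (P(w, X) = -29*w + (-5*3 + X)*X = -29*w + (-15 + X)*X = -29*w + X*(-15 + X))
((-2106320/(-1106111))/P(1228, -1104) + g(-673)/(-627798)) + 1467266 = ((-2106320/(-1106111))/((-1104)² - 29*1228 - 15*(-1104)) + 1229/(-627798)) + 1467266 = ((-2106320*(-1/1106111))/(1218816 - 35612 + 16560) + 1229*(-1/627798)) + 1467266 = ((2106320/1106111)/1199764 - 1229/627798) + 1467266 = ((2106320/1106111)*(1/1199764) - 1229/627798) + 1467266 = (526580/331768039451 - 1229/627798) + 1467266 = -407412334614439/208283311631258898 + 1467266 = 305607021116538383618429/208283311631258898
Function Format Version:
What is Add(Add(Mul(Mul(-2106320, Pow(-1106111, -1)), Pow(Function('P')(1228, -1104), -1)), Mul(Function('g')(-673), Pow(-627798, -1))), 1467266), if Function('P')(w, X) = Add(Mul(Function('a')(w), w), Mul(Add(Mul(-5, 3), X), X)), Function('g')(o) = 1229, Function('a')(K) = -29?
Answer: Rational(305607021116538383618429, 208283311631258898) ≈ 1.4673e+6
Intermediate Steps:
Function('P')(w, X) = Add(Mul(-29, w), Mul(X, Add(-15, X))) (Function('P')(w, X) = Add(Mul(-29, w), Mul(Add(Mul(-5, 3), X), X)) = Add(Mul(-29, w), Mul(Add(-15, X), X)) = Add(Mul(-29, w), Mul(X, Add(-15, X))))
Add(Add(Mul(Mul(-2106320, Pow(-1106111, -1)), Pow(Function('P')(1228, -1104), -1)), Mul(Function('g')(-673), Pow(-627798, -1))), 1467266) = Add(Add(Mul(Mul(-2106320, Pow(-1106111, -1)), Pow(Add(Pow(-1104, 2), Mul(-29, 1228), Mul(-15, -1104)), -1)), Mul(1229, Pow(-627798, -1))), 1467266) = Add(Add(Mul(Mul(-2106320, Rational(-1, 1106111)), Pow(Add(1218816, -35612, 16560), -1)), Mul(1229, Rational(-1, 627798))), 1467266) = Add(Add(Mul(Rational(2106320, 1106111), Pow(1199764, -1)), Rational(-1229, 627798)), 1467266) = Add(Add(Mul(Rational(2106320, 1106111), Rational(1, 1199764)), Rational(-1229, 627798)), 1467266) = Add(Add(Rational(526580, 331768039451), Rational(-1229, 627798)), 1467266) = Add(Rational(-407412334614439, 208283311631258898), 1467266) = Rational(305607021116538383618429, 208283311631258898)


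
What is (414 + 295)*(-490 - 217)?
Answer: -501263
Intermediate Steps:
(414 + 295)*(-490 - 217) = 709*(-707) = -501263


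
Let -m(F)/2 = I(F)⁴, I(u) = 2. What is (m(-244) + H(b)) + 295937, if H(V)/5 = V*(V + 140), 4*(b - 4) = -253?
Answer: 4351725/16 ≈ 2.7198e+5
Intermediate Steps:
b = -237/4 (b = 4 + (¼)*(-253) = 4 - 253/4 = -237/4 ≈ -59.250)
H(V) = 5*V*(140 + V) (H(V) = 5*(V*(V + 140)) = 5*(V*(140 + V)) = 5*V*(140 + V))
m(F) = -32 (m(F) = -2*2⁴ = -2*16 = -32)
(m(-244) + H(b)) + 295937 = (-32 + 5*(-237/4)*(140 - 237/4)) + 295937 = (-32 + 5*(-237/4)*(323/4)) + 295937 = (-32 - 382755/16) + 295937 = -383267/16 + 295937 = 4351725/16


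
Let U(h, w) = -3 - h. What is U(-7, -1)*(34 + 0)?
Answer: 136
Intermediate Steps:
U(-7, -1)*(34 + 0) = (-3 - 1*(-7))*(34 + 0) = (-3 + 7)*34 = 4*34 = 136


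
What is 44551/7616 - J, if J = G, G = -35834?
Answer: 272956295/7616 ≈ 35840.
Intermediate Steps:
J = -35834
44551/7616 - J = 44551/7616 - 1*(-35834) = 44551*(1/7616) + 35834 = 44551/7616 + 35834 = 272956295/7616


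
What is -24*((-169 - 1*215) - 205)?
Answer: 14136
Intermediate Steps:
-24*((-169 - 1*215) - 205) = -24*((-169 - 215) - 205) = -24*(-384 - 205) = -24*(-589) = 14136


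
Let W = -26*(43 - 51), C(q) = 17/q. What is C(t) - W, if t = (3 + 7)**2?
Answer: -20783/100 ≈ -207.83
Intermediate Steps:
t = 100 (t = 10**2 = 100)
W = 208 (W = -26*(-8) = 208)
C(t) - W = 17/100 - 1*208 = 17*(1/100) - 208 = 17/100 - 208 = -20783/100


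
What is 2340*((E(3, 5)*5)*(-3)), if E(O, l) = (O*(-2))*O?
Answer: 631800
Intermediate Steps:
E(O, l) = -2*O**2 (E(O, l) = (-2*O)*O = -2*O**2)
2340*((E(3, 5)*5)*(-3)) = 2340*((-2*3**2*5)*(-3)) = 2340*((-2*9*5)*(-3)) = 2340*(-18*5*(-3)) = 2340*(-90*(-3)) = 2340*270 = 631800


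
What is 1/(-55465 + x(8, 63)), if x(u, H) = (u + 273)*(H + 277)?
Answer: 1/40075 ≈ 2.4953e-5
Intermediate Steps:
x(u, H) = (273 + u)*(277 + H)
1/(-55465 + x(8, 63)) = 1/(-55465 + (75621 + 273*63 + 277*8 + 63*8)) = 1/(-55465 + (75621 + 17199 + 2216 + 504)) = 1/(-55465 + 95540) = 1/40075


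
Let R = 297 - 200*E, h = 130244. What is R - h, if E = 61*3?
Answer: -166547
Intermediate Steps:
E = 183
R = -36303 (R = 297 - 200*183 = 297 - 36600 = -36303)
R - h = -36303 - 1*130244 = -36303 - 130244 = -166547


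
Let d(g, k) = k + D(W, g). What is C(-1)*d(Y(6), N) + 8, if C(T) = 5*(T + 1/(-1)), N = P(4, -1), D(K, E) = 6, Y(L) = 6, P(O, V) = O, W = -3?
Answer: -92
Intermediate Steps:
N = 4
C(T) = -5 + 5*T (C(T) = 5*(T - 1) = 5*(-1 + T) = -5 + 5*T)
d(g, k) = 6 + k (d(g, k) = k + 6 = 6 + k)
C(-1)*d(Y(6), N) + 8 = (-5 + 5*(-1))*(6 + 4) + 8 = (-5 - 5)*10 + 8 = -10*10 + 8 = -100 + 8 = -92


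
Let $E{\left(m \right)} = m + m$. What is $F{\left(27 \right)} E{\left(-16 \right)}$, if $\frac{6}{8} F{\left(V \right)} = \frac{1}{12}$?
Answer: $- \frac{32}{9} \approx -3.5556$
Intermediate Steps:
$E{\left(m \right)} = 2 m$
$F{\left(V \right)} = \frac{1}{9}$ ($F{\left(V \right)} = \frac{4}{3 \cdot 12} = \frac{4}{3} \cdot \frac{1}{12} = \frac{1}{9}$)
$F{\left(27 \right)} E{\left(-16 \right)} = \frac{2 \left(-16\right)}{9} = \frac{1}{9} \left(-32\right) = - \frac{32}{9}$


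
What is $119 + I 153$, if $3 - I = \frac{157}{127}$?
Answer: $\frac{49385}{127} \approx 388.86$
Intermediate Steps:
$I = \frac{224}{127}$ ($I = 3 - \frac{157}{127} = \frac{224}{127} \approx 1.7638$)
$119 + I 153 = 119 + \frac{224}{127} \cdot 153 = 119 + \frac{34272}{127} = \frac{49385}{127}$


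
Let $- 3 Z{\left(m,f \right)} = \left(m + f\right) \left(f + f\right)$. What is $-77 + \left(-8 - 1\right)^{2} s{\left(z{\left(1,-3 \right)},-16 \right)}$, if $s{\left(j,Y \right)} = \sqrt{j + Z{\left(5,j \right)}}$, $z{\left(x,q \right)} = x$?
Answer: $-77 + 81 i \sqrt{3} \approx -77.0 + 140.3 i$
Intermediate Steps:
$Z{\left(m,f \right)} = - \frac{2 f \left(f + m\right)}{3}$ ($Z{\left(m,f \right)} = - \frac{\left(m + f\right) \left(f + f\right)}{3} = - \frac{\left(f + m\right) 2 f}{3} = - \frac{2 f \left(f + m\right)}{3}$)
$s{\left(j,Y \right)} = \sqrt{j - \frac{2 j \left(5 + j\right)}{3}}$ ($s{\left(j,Y \right)} = \sqrt{j - \frac{2 j \left(j + 5\right)}{3}} = \sqrt{j - \frac{2 j \left(5 + j\right)}{3}}$)
$-77 + \left(-8 - 1\right)^{2} s{\left(z{\left(1,-3 \right)},-16 \right)} = -77 + \left(-8 - 1\right)^{2} \frac{\sqrt{3} \sqrt{1 \left(-7 - 2\right)}}{3} = -77 + \left(-9\right)^{2} \frac{\sqrt{3} \sqrt{1 \left(-7 - 2\right)}}{3} = -77 + 81 \frac{\sqrt{3} \sqrt{1 \left(-9\right)}}{3} = -77 + 81 \frac{\sqrt{3} \sqrt{-9}}{3} = -77 + 81 \frac{\sqrt{3} \cdot 3 i}{3} = -77 + 81 i \sqrt{3}$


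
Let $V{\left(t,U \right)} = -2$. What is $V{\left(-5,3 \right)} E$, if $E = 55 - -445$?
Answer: $-1000$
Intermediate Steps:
$E = 500$ ($E = 55 + 445 = 500$)
$V{\left(-5,3 \right)} E = \left(-2\right) 500 = -1000$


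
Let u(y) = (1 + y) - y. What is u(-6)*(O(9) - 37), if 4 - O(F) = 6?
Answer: -39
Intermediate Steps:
O(F) = -2 (O(F) = 4 - 1*6 = 4 - 6 = -2)
u(y) = 1
u(-6)*(O(9) - 37) = 1*(-2 - 37) = 1*(-39) = -39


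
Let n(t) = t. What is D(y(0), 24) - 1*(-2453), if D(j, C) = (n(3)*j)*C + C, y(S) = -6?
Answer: 2045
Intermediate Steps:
D(j, C) = C + 3*C*j (D(j, C) = (3*j)*C + C = 3*C*j + C = C + 3*C*j)
D(y(0), 24) - 1*(-2453) = 24*(1 + 3*(-6)) - 1*(-2453) = 24*(1 - 18) + 2453 = 24*(-17) + 2453 = -408 + 2453 = 2045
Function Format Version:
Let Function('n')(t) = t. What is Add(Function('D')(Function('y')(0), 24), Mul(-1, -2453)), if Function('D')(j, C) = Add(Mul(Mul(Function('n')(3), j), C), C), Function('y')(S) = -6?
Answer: 2045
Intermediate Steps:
Function('D')(j, C) = Add(C, Mul(3, C, j)) (Function('D')(j, C) = Add(Mul(Mul(3, j), C), C) = Add(Mul(3, C, j), C) = Add(C, Mul(3, C, j)))
Add(Function('D')(Function('y')(0), 24), Mul(-1, -2453)) = Add(Mul(24, Add(1, Mul(3, -6))), Mul(-1, -2453)) = Add(Mul(24, Add(1, -18)), 2453) = Add(Mul(24, -17), 2453) = Add(-408, 2453) = 2045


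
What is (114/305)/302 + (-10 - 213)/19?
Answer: -10269182/875045 ≈ -11.736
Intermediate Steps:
(114/305)/302 + (-10 - 213)/19 = (114*(1/305))*(1/302) - 223*1/19 = (114/305)*(1/302) - 223/19 = 57/46055 - 223/19 = -10269182/875045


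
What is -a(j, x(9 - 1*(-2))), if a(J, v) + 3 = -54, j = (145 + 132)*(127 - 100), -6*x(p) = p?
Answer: 57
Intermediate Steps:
x(p) = -p/6
j = 7479 (j = 277*27 = 7479)
a(J, v) = -57 (a(J, v) = -3 - 54 = -57)
-a(j, x(9 - 1*(-2))) = -1*(-57) = 57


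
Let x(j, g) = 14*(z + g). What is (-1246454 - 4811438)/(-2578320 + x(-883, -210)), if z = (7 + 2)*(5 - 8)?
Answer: 3028946/1290819 ≈ 2.3465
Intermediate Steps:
z = -27 (z = 9*(-3) = -27)
x(j, g) = -378 + 14*g (x(j, g) = 14*(-27 + g) = -378 + 14*g)
(-1246454 - 4811438)/(-2578320 + x(-883, -210)) = (-1246454 - 4811438)/(-2578320 + (-378 + 14*(-210))) = -6057892/(-2578320 + (-378 - 2940)) = -6057892/(-2578320 - 3318) = -6057892/(-2581638) = -6057892*(-1/2581638) = 3028946/1290819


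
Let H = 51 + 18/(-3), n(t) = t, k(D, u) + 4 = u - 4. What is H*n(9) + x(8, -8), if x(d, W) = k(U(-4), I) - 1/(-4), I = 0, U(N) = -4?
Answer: 1589/4 ≈ 397.25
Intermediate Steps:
k(D, u) = -8 + u (k(D, u) = -4 + (u - 4) = -4 + (-4 + u) = -8 + u)
x(d, W) = -31/4 (x(d, W) = (-8 + 0) - 1/(-4) = -8 - 1*(-1/4) = -8 + 1/4 = -31/4)
H = 45 (H = 51 + 18*(-1/3) = 51 - 6 = 45)
H*n(9) + x(8, -8) = 45*9 - 31/4 = 405 - 31/4 = 1589/4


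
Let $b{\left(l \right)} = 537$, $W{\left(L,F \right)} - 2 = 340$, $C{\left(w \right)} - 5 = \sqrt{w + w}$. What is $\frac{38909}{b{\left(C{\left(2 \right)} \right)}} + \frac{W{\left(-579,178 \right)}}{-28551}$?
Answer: $\frac{370235735}{5110629} \approx 72.444$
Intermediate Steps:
$C{\left(w \right)} = 5 + \sqrt{2} \sqrt{w}$ ($C{\left(w \right)} = 5 + \sqrt{w + w} = 5 + \sqrt{2 w} = 5 + \sqrt{2} \sqrt{w}$)
$W{\left(L,F \right)} = 342$ ($W{\left(L,F \right)} = 2 + 340 = 342$)
$\frac{38909}{b{\left(C{\left(2 \right)} \right)}} + \frac{W{\left(-579,178 \right)}}{-28551} = \frac{38909}{537} + \frac{342}{-28551} = 38909 \cdot \frac{1}{537} + 342 \left(- \frac{1}{28551}\right) = \frac{38909}{537} - \frac{114}{9517} = \frac{370235735}{5110629}$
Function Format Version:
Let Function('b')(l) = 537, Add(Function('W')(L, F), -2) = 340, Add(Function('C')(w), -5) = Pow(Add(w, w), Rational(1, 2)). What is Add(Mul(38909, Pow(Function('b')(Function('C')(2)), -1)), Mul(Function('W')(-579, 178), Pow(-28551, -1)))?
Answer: Rational(370235735, 5110629) ≈ 72.444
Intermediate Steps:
Function('C')(w) = Add(5, Mul(Pow(2, Rational(1, 2)), Pow(w, Rational(1, 2)))) (Function('C')(w) = Add(5, Pow(Add(w, w), Rational(1, 2))) = Add(5, Pow(Mul(2, w), Rational(1, 2))) = Add(5, Mul(Pow(2, Rational(1, 2)), Pow(w, Rational(1, 2)))))
Function('W')(L, F) = 342 (Function('W')(L, F) = Add(2, 340) = 342)
Add(Mul(38909, Pow(Function('b')(Function('C')(2)), -1)), Mul(Function('W')(-579, 178), Pow(-28551, -1))) = Add(Mul(38909, Pow(537, -1)), Mul(342, Pow(-28551, -1))) = Add(Mul(38909, Rational(1, 537)), Mul(342, Rational(-1, 28551))) = Add(Rational(38909, 537), Rational(-114, 9517)) = Rational(370235735, 5110629)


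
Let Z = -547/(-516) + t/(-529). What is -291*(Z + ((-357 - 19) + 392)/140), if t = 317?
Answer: -532970477/3184580 ≈ -167.36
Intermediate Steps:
Z = 125791/272964 (Z = -547/(-516) + 317/(-529) = -547*(-1/516) + 317*(-1/529) = 547/516 - 317/529 = 125791/272964 ≈ 0.46083)
-291*(Z + ((-357 - 19) + 392)/140) = -291*(125791/272964 + ((-357 - 19) + 392)/140) = -291*(125791/272964 + (-376 + 392)*(1/140)) = -291*(125791/272964 + 16*(1/140)) = -291*(125791/272964 + 4/35) = -291*5494541/9553740 = -532970477/3184580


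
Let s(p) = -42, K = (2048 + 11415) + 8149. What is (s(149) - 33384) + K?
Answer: -11814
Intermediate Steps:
K = 21612 (K = 13463 + 8149 = 21612)
(s(149) - 33384) + K = (-42 - 33384) + 21612 = -33426 + 21612 = -11814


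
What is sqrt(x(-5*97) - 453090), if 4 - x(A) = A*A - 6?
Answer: I*sqrt(688305) ≈ 829.64*I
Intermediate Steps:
x(A) = 10 - A**2 (x(A) = 4 - (A*A - 6) = 4 - (A**2 - 6) = 4 - (-6 + A**2) = 4 + (6 - A**2) = 10 - A**2)
sqrt(x(-5*97) - 453090) = sqrt((10 - (-5*97)**2) - 453090) = sqrt((10 - 1*(-485)**2) - 453090) = sqrt((10 - 1*235225) - 453090) = sqrt((10 - 235225) - 453090) = sqrt(-235215 - 453090) = sqrt(-688305) = I*sqrt(688305)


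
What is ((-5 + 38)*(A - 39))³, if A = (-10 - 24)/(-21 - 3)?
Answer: -122097755681/64 ≈ -1.9078e+9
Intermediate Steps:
A = 17/12 (A = -34/(-24) = -34*(-1/24) = 17/12 ≈ 1.4167)
((-5 + 38)*(A - 39))³ = ((-5 + 38)*(17/12 - 39))³ = (33*(-451/12))³ = (-4961/4)³ = -122097755681/64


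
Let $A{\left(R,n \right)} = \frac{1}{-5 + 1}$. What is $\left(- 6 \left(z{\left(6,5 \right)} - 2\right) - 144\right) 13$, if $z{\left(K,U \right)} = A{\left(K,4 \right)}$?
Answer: $- \frac{3393}{2} \approx -1696.5$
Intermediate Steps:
$A{\left(R,n \right)} = - \frac{1}{4}$ ($A{\left(R,n \right)} = \frac{1}{-4} = - \frac{1}{4}$)
$z{\left(K,U \right)} = - \frac{1}{4}$
$\left(- 6 \left(z{\left(6,5 \right)} - 2\right) - 144\right) 13 = \left(- 6 \left(- \frac{1}{4} - 2\right) - 144\right) 13 = \left(\left(-6\right) \left(- \frac{9}{4}\right) - 144\right) 13 = \left(\frac{27}{2} - 144\right) 13 = \left(- \frac{261}{2}\right) 13 = - \frac{3393}{2}$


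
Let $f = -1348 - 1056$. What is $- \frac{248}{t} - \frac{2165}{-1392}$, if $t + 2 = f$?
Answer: $\frac{308567}{186064} \approx 1.6584$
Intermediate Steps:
$f = -2404$ ($f = -1348 - 1056 = -2404$)
$t = -2406$ ($t = -2 - 2404 = -2406$)
$- \frac{248}{t} - \frac{2165}{-1392} = - \frac{248}{-2406} - \frac{2165}{-1392} = \left(-248\right) \left(- \frac{1}{2406}\right) - - \frac{2165}{1392} = \frac{124}{1203} + \frac{2165}{1392} = \frac{308567}{186064}$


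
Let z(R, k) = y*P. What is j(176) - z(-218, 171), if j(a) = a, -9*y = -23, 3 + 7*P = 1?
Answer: 11134/63 ≈ 176.73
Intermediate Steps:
P = -2/7 (P = -3/7 + (⅐)*1 = -3/7 + ⅐ = -2/7 ≈ -0.28571)
y = 23/9 (y = -⅑*(-23) = 23/9 ≈ 2.5556)
z(R, k) = -46/63 (z(R, k) = (23/9)*(-2/7) = -46/63)
j(176) - z(-218, 171) = 176 - 1*(-46/63) = 176 + 46/63 = 11134/63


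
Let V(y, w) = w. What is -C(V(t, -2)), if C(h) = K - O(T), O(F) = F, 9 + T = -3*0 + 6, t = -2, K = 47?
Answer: -50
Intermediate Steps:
T = -3 (T = -9 + (-3*0 + 6) = -9 + (0 + 6) = -9 + 6 = -3)
C(h) = 50 (C(h) = 47 - 1*(-3) = 47 + 3 = 50)
-C(V(t, -2)) = -1*50 = -50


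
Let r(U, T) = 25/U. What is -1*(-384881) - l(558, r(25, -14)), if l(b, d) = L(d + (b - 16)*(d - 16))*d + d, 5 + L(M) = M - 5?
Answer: 393019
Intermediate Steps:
L(M) = -10 + M (L(M) = -5 + (M - 5) = -5 + (-5 + M) = -10 + M)
l(b, d) = d + d*(-10 + d + (-16 + b)*(-16 + d)) (l(b, d) = (-10 + (d + (b - 16)*(d - 16)))*d + d = (-10 + (d + (-16 + b)*(-16 + d)))*d + d = (-10 + d + (-16 + b)*(-16 + d))*d + d = d*(-10 + d + (-16 + b)*(-16 + d)) + d = d + d*(-10 + d + (-16 + b)*(-16 + d)))
-1*(-384881) - l(558, r(25, -14)) = -1*(-384881) - 25/25*(247 - 16*558 - 375/25 + 558*(25/25)) = 384881 - 25*(1/25)*(247 - 8928 - 375/25 + 558*(25*(1/25))) = 384881 - (247 - 8928 - 15*1 + 558*1) = 384881 - (247 - 8928 - 15 + 558) = 384881 - (-8138) = 384881 - 1*(-8138) = 384881 + 8138 = 393019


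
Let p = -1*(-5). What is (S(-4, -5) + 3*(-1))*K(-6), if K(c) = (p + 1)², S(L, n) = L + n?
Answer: -432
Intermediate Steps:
p = 5
K(c) = 36 (K(c) = (5 + 1)² = 6² = 36)
(S(-4, -5) + 3*(-1))*K(-6) = ((-4 - 5) + 3*(-1))*36 = (-9 - 3)*36 = -12*36 = -432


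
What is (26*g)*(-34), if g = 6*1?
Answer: -5304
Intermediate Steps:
g = 6
(26*g)*(-34) = (26*6)*(-34) = 156*(-34) = -5304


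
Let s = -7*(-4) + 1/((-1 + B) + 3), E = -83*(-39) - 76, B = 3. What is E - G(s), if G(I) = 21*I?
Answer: 12844/5 ≈ 2568.8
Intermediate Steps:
E = 3161 (E = 3237 - 76 = 3161)
s = 141/5 (s = -7*(-4) + 1/((-1 + 3) + 3) = 28 + 1/(2 + 3) = 28 + 1/5 = 28 + ⅕ = 141/5 ≈ 28.200)
E - G(s) = 3161 - 21*141/5 = 3161 - 1*2961/5 = 3161 - 2961/5 = 12844/5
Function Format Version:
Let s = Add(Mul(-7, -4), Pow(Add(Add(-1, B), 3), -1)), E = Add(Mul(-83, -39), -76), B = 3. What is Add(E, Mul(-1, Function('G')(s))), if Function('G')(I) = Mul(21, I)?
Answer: Rational(12844, 5) ≈ 2568.8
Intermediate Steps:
E = 3161 (E = Add(3237, -76) = 3161)
s = Rational(141, 5) (s = Add(Mul(-7, -4), Pow(Add(Add(-1, 3), 3), -1)) = Add(28, Pow(Add(2, 3), -1)) = Add(28, Pow(5, -1)) = Add(28, Rational(1, 5)) = Rational(141, 5) ≈ 28.200)
Add(E, Mul(-1, Function('G')(s))) = Add(3161, Mul(-1, Mul(21, Rational(141, 5)))) = Add(3161, Mul(-1, Rational(2961, 5))) = Add(3161, Rational(-2961, 5)) = Rational(12844, 5)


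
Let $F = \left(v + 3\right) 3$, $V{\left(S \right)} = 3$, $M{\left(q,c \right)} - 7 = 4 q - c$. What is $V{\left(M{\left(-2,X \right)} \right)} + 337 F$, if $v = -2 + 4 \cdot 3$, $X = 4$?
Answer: $13146$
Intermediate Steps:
$M{\left(q,c \right)} = 7 - c + 4 q$ ($M{\left(q,c \right)} = 7 - \left(c - 4 q\right) = 7 - c + 4 q$)
$v = 10$ ($v = -2 + 12 = 10$)
$F = 39$ ($F = \left(10 + 3\right) 3 = 13 \cdot 3 = 39$)
$V{\left(M{\left(-2,X \right)} \right)} + 337 F = 3 + 337 \cdot 39 = 3 + 13143 = 13146$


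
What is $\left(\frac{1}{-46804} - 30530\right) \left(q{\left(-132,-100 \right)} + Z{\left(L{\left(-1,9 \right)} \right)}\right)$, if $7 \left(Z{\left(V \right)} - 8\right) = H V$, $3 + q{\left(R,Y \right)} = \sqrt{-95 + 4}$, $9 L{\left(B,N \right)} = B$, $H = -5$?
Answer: $- \frac{1814509360}{11701} - \frac{1428926121 i \sqrt{91}}{46804} \approx -1.5507 \cdot 10^{5} - 2.9124 \cdot 10^{5} i$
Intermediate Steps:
$L{\left(B,N \right)} = \frac{B}{9}$
$q{\left(R,Y \right)} = -3 + i \sqrt{91}$ ($q{\left(R,Y \right)} = -3 + \sqrt{-95 + 4} = -3 + \sqrt{-91} = -3 + i \sqrt{91}$)
$Z{\left(V \right)} = 8 - \frac{5 V}{7}$ ($Z{\left(V \right)} = 8 + \frac{\left(-5\right) V}{7} = 8 - \frac{5 V}{7}$)
$\left(\frac{1}{-46804} - 30530\right) \left(q{\left(-132,-100 \right)} + Z{\left(L{\left(-1,9 \right)} \right)}\right) = \left(\frac{1}{-46804} - 30530\right) \left(\left(-3 + i \sqrt{91}\right) + \left(8 - \frac{5 \cdot \frac{1}{9} \left(-1\right)}{7}\right)\right) = \left(- \frac{1}{46804} - 30530\right) \left(\left(-3 + i \sqrt{91}\right) + \left(8 - - \frac{5}{63}\right)\right) = - \frac{1428926121 \left(\left(-3 + i \sqrt{91}\right) + \left(8 + \frac{5}{63}\right)\right)}{46804} = - \frac{1428926121 \left(\left(-3 + i \sqrt{91}\right) + \frac{509}{63}\right)}{46804} = - \frac{1428926121 \left(\frac{320}{63} + i \sqrt{91}\right)}{46804} = - \frac{1814509360}{11701} - \frac{1428926121 i \sqrt{91}}{46804}$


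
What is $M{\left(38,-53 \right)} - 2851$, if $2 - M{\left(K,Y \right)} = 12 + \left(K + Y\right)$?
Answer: $-2846$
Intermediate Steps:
$M{\left(K,Y \right)} = -10 - K - Y$ ($M{\left(K,Y \right)} = 2 - \left(12 + \left(K + Y\right)\right) = 2 - \left(12 + K + Y\right) = -10 - K - Y$)
$M{\left(38,-53 \right)} - 2851 = \left(-10 - 38 - -53\right) - 2851 = \left(-10 - 38 + 53\right) - 2851 = 5 - 2851 = -2846$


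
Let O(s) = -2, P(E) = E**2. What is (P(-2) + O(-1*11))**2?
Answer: 4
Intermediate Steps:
(P(-2) + O(-1*11))**2 = ((-2)**2 - 2)**2 = (4 - 2)**2 = 2**2 = 4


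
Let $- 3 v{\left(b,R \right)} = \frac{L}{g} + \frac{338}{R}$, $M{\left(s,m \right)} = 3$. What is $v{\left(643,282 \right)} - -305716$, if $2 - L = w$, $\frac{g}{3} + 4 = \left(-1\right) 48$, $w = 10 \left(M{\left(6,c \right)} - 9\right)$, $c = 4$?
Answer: $\frac{1120753877}{3666} \approx 3.0572 \cdot 10^{5}$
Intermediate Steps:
$w = -60$ ($w = 10 \left(3 - 9\right) = 10 \left(-6\right) = -60$)
$g = -156$ ($g = -12 + 3 \left(\left(-1\right) 48\right) = -12 + 3 \left(-48\right) = -12 - 144 = -156$)
$L = 62$ ($L = 2 - -60 = 2 + 60 = 62$)
$v{\left(b,R \right)} = \frac{31}{234} - \frac{338}{3 R}$ ($v{\left(b,R \right)} = - \frac{\frac{62}{-156} + \frac{338}{R}}{3} = - \frac{62 \left(- \frac{1}{156}\right) + \frac{338}{R}}{3} = - \frac{- \frac{31}{78} + \frac{338}{R}}{3} = \frac{31}{234} - \frac{338}{3 R}$)
$v{\left(643,282 \right)} - -305716 = \frac{-26364 + 31 \cdot 282}{234 \cdot 282} - -305716 = \frac{1}{234} \cdot \frac{1}{282} \left(-26364 + 8742\right) + 305716 = \frac{1}{234} \cdot \frac{1}{282} \left(-17622\right) + 305716 = - \frac{979}{3666} + 305716 = \frac{1120753877}{3666}$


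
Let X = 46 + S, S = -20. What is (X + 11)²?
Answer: 1369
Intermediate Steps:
X = 26 (X = 46 - 20 = 26)
(X + 11)² = (26 + 11)² = 37² = 1369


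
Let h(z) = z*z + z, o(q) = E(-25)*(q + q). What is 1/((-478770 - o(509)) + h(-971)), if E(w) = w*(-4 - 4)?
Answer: 1/259500 ≈ 3.8536e-6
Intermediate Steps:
E(w) = -8*w (E(w) = w*(-8) = -8*w)
o(q) = 400*q (o(q) = (-8*(-25))*(q + q) = 200*(2*q) = 400*q)
h(z) = z + z² (h(z) = z² + z = z + z²)
1/((-478770 - o(509)) + h(-971)) = 1/((-478770 - 400*509) - 971*(1 - 971)) = 1/((-478770 - 1*203600) - 971*(-970)) = 1/((-478770 - 203600) + 941870) = 1/(-682370 + 941870) = 1/259500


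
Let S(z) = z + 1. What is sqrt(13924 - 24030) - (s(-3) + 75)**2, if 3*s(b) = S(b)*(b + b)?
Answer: -6241 + I*sqrt(10106) ≈ -6241.0 + 100.53*I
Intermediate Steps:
S(z) = 1 + z
s(b) = 2*b*(1 + b)/3 (s(b) = ((1 + b)*(b + b))/3 = ((1 + b)*(2*b))/3 = (2*b*(1 + b))/3 = 2*b*(1 + b)/3)
sqrt(13924 - 24030) - (s(-3) + 75)**2 = sqrt(13924 - 24030) - ((2/3)*(-3)*(1 - 3) + 75)**2 = sqrt(-10106) - ((2/3)*(-3)*(-2) + 75)**2 = I*sqrt(10106) - (4 + 75)**2 = I*sqrt(10106) - 1*79**2 = I*sqrt(10106) - 1*6241 = I*sqrt(10106) - 6241 = -6241 + I*sqrt(10106)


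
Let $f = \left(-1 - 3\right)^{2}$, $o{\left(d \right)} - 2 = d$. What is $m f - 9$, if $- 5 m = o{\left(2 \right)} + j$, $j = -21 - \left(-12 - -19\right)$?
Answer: $\frac{339}{5} \approx 67.8$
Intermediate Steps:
$o{\left(d \right)} = 2 + d$
$j = -28$ ($j = -21 - \left(-12 + 19\right) = -21 - 7 = -28$)
$m = \frac{24}{5}$ ($m = - \frac{\left(2 + 2\right) - 28}{5} = - \frac{4 - 28}{5} = \left(- \frac{1}{5}\right) \left(-24\right) = \frac{24}{5} \approx 4.8$)
$f = 16$ ($f = \left(-4\right)^{2} = 16$)
$m f - 9 = \frac{24}{5} \cdot 16 - 9 = \frac{384}{5} - 9 = \frac{339}{5}$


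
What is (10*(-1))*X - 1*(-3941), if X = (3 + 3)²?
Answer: 3581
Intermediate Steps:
X = 36 (X = 6² = 36)
(10*(-1))*X - 1*(-3941) = (10*(-1))*36 - 1*(-3941) = -10*36 + 3941 = -360 + 3941 = 3581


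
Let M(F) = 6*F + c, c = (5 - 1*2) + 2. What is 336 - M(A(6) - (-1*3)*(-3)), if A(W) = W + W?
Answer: 313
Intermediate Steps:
A(W) = 2*W
c = 5 (c = (5 - 2) + 2 = 3 + 2 = 5)
M(F) = 5 + 6*F (M(F) = 6*F + 5 = 5 + 6*F)
336 - M(A(6) - (-1*3)*(-3)) = 336 - (5 + 6*(2*6 - (-1*3)*(-3))) = 336 - (5 + 6*(12 - (-3)*(-3))) = 336 - (5 + 6*(12 - 1*9)) = 336 - (5 + 6*(12 - 9)) = 336 - (5 + 6*3) = 336 - (5 + 18) = 336 - 1*23 = 336 - 23 = 313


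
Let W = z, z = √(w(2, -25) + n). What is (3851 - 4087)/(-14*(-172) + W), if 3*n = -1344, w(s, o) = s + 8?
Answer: -284144/2899451 + 118*I*√438/2899451 ≈ -0.097999 + 0.00085173*I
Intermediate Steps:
w(s, o) = 8 + s
n = -448 (n = (⅓)*(-1344) = -448)
z = I*√438 (z = √((8 + 2) - 448) = √(10 - 448) = √(-438) = I*√438 ≈ 20.928*I)
W = I*√438 ≈ 20.928*I
(3851 - 4087)/(-14*(-172) + W) = (3851 - 4087)/(-14*(-172) + I*√438) = -236/(2408 + I*√438)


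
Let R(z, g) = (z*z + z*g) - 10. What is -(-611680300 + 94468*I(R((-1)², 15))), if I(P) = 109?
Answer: 601383288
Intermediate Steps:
R(z, g) = -10 + z² + g*z (R(z, g) = (z² + g*z) - 10 = -10 + z² + g*z)
-(-611680300 + 94468*I(R((-1)², 15))) = -94468/(1/(109 - 6475)) = -94468/(1/(-6366)) = -94468/(-1/6366) = -94468*(-6366) = 601383288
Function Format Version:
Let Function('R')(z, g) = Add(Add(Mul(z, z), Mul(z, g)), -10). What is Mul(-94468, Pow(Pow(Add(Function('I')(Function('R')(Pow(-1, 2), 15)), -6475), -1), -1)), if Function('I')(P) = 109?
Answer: 601383288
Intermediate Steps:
Function('R')(z, g) = Add(-10, Pow(z, 2), Mul(g, z)) (Function('R')(z, g) = Add(Add(Pow(z, 2), Mul(g, z)), -10) = Add(-10, Pow(z, 2), Mul(g, z)))
Mul(-94468, Pow(Pow(Add(Function('I')(Function('R')(Pow(-1, 2), 15)), -6475), -1), -1)) = Mul(-94468, Pow(Pow(Add(109, -6475), -1), -1)) = Mul(-94468, Pow(Pow(-6366, -1), -1)) = Mul(-94468, Pow(Rational(-1, 6366), -1)) = Mul(-94468, -6366) = 601383288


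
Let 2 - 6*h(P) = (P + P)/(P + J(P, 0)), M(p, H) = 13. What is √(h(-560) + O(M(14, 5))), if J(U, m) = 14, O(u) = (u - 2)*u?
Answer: √217490/39 ≈ 11.958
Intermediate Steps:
O(u) = u*(-2 + u) (O(u) = (-2 + u)*u = u*(-2 + u))
h(P) = ⅓ - P/(3*(14 + P)) (h(P) = ⅓ - (P + P)/(6*(P + 14)) = ⅓ - 2*P/(6*(14 + P)) = ⅓ - P/(3*(14 + P)))
√(h(-560) + O(M(14, 5))) = √(14/(3*(14 - 560)) + 13*(-2 + 13)) = √((14/3)/(-546) + 13*11) = √((14/3)*(-1/546) + 143) = √(-1/117 + 143) = √(16730/117) = √217490/39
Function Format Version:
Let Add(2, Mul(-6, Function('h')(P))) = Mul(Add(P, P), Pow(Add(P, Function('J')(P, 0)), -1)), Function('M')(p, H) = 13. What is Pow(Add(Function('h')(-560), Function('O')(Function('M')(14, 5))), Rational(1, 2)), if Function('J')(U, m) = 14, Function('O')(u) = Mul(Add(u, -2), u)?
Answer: Mul(Rational(1, 39), Pow(217490, Rational(1, 2))) ≈ 11.958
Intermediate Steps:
Function('O')(u) = Mul(u, Add(-2, u)) (Function('O')(u) = Mul(Add(-2, u), u) = Mul(u, Add(-2, u)))
Function('h')(P) = Add(Rational(1, 3), Mul(Rational(-1, 3), P, Pow(Add(14, P), -1))) (Function('h')(P) = Add(Rational(1, 3), Mul(Rational(-1, 6), Mul(Add(P, P), Pow(Add(P, 14), -1)))) = Add(Rational(1, 3), Mul(Rational(-1, 6), Mul(Mul(2, P), Pow(Add(14, P), -1)))) = Add(Rational(1, 3), Mul(Rational(-1, 6), Mul(2, P, Pow(Add(14, P), -1)))) = Add(Rational(1, 3), Mul(Rational(-1, 3), P, Pow(Add(14, P), -1))))
Pow(Add(Function('h')(-560), Function('O')(Function('M')(14, 5))), Rational(1, 2)) = Pow(Add(Mul(Rational(14, 3), Pow(Add(14, -560), -1)), Mul(13, Add(-2, 13))), Rational(1, 2)) = Pow(Add(Mul(Rational(14, 3), Pow(-546, -1)), Mul(13, 11)), Rational(1, 2)) = Pow(Add(Mul(Rational(14, 3), Rational(-1, 546)), 143), Rational(1, 2)) = Pow(Add(Rational(-1, 117), 143), Rational(1, 2)) = Pow(Rational(16730, 117), Rational(1, 2)) = Mul(Rational(1, 39), Pow(217490, Rational(1, 2)))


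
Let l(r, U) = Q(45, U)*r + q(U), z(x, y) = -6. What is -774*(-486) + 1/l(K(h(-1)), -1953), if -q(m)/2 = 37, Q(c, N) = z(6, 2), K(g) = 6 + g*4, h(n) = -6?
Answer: 12789577/34 ≈ 3.7616e+5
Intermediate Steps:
K(g) = 6 + 4*g
Q(c, N) = -6
q(m) = -74 (q(m) = -2*37 = -74)
l(r, U) = -74 - 6*r (l(r, U) = -6*r - 74 = -74 - 6*r)
-774*(-486) + 1/l(K(h(-1)), -1953) = -774*(-486) + 1/(-74 - 6*(6 + 4*(-6))) = 376164 + 1/(-74 - 6*(6 - 24)) = 376164 + 1/(-74 - 6*(-18)) = 376164 + 1/(-74 + 108) = 376164 + 1/34 = 12789577/34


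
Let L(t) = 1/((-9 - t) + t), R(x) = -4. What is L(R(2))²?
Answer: 1/81 ≈ 0.012346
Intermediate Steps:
L(t) = -⅑ (L(t) = 1/(-9) = -⅑)
L(R(2))² = (-⅑)² = 1/81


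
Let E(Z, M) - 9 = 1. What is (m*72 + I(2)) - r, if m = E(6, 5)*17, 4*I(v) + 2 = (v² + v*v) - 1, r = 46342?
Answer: -136403/4 ≈ -34101.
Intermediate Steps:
E(Z, M) = 10 (E(Z, M) = 9 + 1 = 10)
I(v) = -¾ + v²/2 (I(v) = -½ + ((v² + v*v) - 1)/4 = -½ + ((v² + v²) - 1)/4 = -½ + (2*v² - 1)/4 = -½ + (-1 + 2*v²)/4 = -½ + (-¼ + v²/2) = -¾ + v²/2)
m = 170 (m = 10*17 = 170)
(m*72 + I(2)) - r = (170*72 + (-¾ + (½)*2²)) - 1*46342 = (12240 + (-¾ + (½)*4)) - 46342 = (12240 + (-¾ + 2)) - 46342 = (12240 + 5/4) - 46342 = 48965/4 - 46342 = -136403/4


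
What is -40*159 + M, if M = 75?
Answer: -6285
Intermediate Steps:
-40*159 + M = -40*159 + 75 = -6360 + 75 = -6285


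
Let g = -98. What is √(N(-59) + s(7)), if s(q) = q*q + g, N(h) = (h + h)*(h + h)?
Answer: 5*√555 ≈ 117.79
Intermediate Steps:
N(h) = 4*h² (N(h) = (2*h)*(2*h) = 4*h²)
s(q) = -98 + q² (s(q) = q*q - 98 = q² - 98 = -98 + q²)
√(N(-59) + s(7)) = √(4*(-59)² + (-98 + 7²)) = √(4*3481 + (-98 + 49)) = √(13924 - 49) = √13875 = 5*√555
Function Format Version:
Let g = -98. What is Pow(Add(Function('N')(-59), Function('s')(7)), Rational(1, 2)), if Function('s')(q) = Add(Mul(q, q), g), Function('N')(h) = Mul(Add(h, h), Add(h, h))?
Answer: Mul(5, Pow(555, Rational(1, 2))) ≈ 117.79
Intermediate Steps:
Function('N')(h) = Mul(4, Pow(h, 2)) (Function('N')(h) = Mul(Mul(2, h), Mul(2, h)) = Mul(4, Pow(h, 2)))
Function('s')(q) = Add(-98, Pow(q, 2)) (Function('s')(q) = Add(Mul(q, q), -98) = Add(Pow(q, 2), -98) = Add(-98, Pow(q, 2)))
Pow(Add(Function('N')(-59), Function('s')(7)), Rational(1, 2)) = Pow(Add(Mul(4, Pow(-59, 2)), Add(-98, Pow(7, 2))), Rational(1, 2)) = Pow(Add(Mul(4, 3481), Add(-98, 49)), Rational(1, 2)) = Pow(Add(13924, -49), Rational(1, 2)) = Pow(13875, Rational(1, 2)) = Mul(5, Pow(555, Rational(1, 2)))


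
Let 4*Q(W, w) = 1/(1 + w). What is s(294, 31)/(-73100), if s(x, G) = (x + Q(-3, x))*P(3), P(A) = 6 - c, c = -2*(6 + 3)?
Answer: -1040763/10782250 ≈ -0.096526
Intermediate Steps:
Q(W, w) = 1/(4*(1 + w))
c = -18 (c = -2*9 = -18)
P(A) = 24 (P(A) = 6 - 1*(-18) = 6 + 18 = 24)
s(x, G) = 6/(1 + x) + 24*x (s(x, G) = (x + 1/(4*(1 + x)))*24 = 6/(1 + x) + 24*x)
s(294, 31)/(-73100) = (6*(1 + 4*294*(1 + 294))/(1 + 294))/(-73100) = (6*(1 + 4*294*295)/295)*(-1/73100) = (6*(1/295)*(1 + 346920))*(-1/73100) = (6*(1/295)*346921)*(-1/73100) = (2081526/295)*(-1/73100) = -1040763/10782250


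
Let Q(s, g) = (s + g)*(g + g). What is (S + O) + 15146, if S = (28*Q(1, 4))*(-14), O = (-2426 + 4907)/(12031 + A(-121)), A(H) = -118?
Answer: -2119687/3971 ≈ -533.79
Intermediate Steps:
Q(s, g) = 2*g*(g + s) (Q(s, g) = (g + s)*(2*g) = 2*g*(g + s))
O = 827/3971 (O = (-2426 + 4907)/(12031 - 118) = 2481/11913 = 2481*(1/11913) = 827/3971 ≈ 0.20826)
S = -15680 (S = (28*(2*4*(4 + 1)))*(-14) = (28*(2*4*5))*(-14) = (28*40)*(-14) = 1120*(-14) = -15680)
(S + O) + 15146 = (-15680 + 827/3971) + 15146 = -62264453/3971 + 15146 = -2119687/3971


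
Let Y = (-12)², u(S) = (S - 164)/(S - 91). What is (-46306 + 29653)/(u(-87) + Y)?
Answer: -228018/1991 ≈ -114.52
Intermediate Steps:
u(S) = (-164 + S)/(-91 + S)
Y = 144
(-46306 + 29653)/(u(-87) + Y) = (-46306 + 29653)/((-164 - 87)/(-91 - 87) + 144) = -16653/(-251/(-178) + 144) = -16653/(-1/178*(-251) + 144) = -16653/(251/178 + 144) = -16653/25883/178 = -16653*178/25883 = -228018/1991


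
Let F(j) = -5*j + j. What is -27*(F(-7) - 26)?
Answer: -54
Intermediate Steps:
F(j) = -4*j
-27*(F(-7) - 26) = -27*(-4*(-7) - 26) = -27*(28 - 26) = -27*2 = -54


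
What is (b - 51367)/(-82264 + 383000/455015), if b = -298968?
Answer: 31881536005/7486194192 ≈ 4.2587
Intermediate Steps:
(b - 51367)/(-82264 + 383000/455015) = (-298968 - 51367)/(-82264 + 383000/455015) = -350335/(-82264 + 383000*(1/455015)) = -350335/(-82264 + 76600/91003) = -350335/(-7486194192/91003) = -350335*(-91003/7486194192) = 31881536005/7486194192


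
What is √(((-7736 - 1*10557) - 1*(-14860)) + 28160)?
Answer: √24727 ≈ 157.25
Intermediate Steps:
√(((-7736 - 1*10557) - 1*(-14860)) + 28160) = √(((-7736 - 10557) + 14860) + 28160) = √((-18293 + 14860) + 28160) = √(-3433 + 28160) = √24727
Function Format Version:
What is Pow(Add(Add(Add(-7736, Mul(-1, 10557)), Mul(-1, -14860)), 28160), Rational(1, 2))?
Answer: Pow(24727, Rational(1, 2)) ≈ 157.25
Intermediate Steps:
Pow(Add(Add(Add(-7736, Mul(-1, 10557)), Mul(-1, -14860)), 28160), Rational(1, 2)) = Pow(Add(Add(Add(-7736, -10557), 14860), 28160), Rational(1, 2)) = Pow(Add(Add(-18293, 14860), 28160), Rational(1, 2)) = Pow(Add(-3433, 28160), Rational(1, 2)) = Pow(24727, Rational(1, 2))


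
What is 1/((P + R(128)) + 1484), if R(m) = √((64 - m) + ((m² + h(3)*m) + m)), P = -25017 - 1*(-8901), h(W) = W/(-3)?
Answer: -1829/26759888 - √255/26759888 ≈ -6.8945e-5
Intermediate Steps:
h(W) = -W/3 (h(W) = W*(-⅓) = -W/3)
P = -16116 (P = -25017 + 8901 = -16116)
R(m) = √(64 + m² - m) (R(m) = √((64 - m) + ((m² + (-⅓*3)*m) + m)) = √((64 - m) + ((m² - m) + m)) = √((64 - m) + m²) = √(64 + m² - m))
1/((P + R(128)) + 1484) = 1/((-16116 + √(64 + 128² - 1*128)) + 1484) = 1/((-16116 + √(64 + 16384 - 128)) + 1484) = 1/((-16116 + √16320) + 1484) = 1/((-16116 + 8*√255) + 1484) = 1/(-14632 + 8*√255)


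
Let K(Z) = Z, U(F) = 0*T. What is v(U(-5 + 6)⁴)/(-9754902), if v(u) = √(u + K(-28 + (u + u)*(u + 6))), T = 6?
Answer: -I*√7/4877451 ≈ -5.4245e-7*I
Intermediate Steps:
U(F) = 0 (U(F) = 0*6 = 0)
v(u) = √(-28 + u + 2*u*(6 + u)) (v(u) = √(u + (-28 + (u + u)*(u + 6))) = √(u + (-28 + (2*u)*(6 + u))) = √(u + (-28 + 2*u*(6 + u))) = √(-28 + u + 2*u*(6 + u)))
v(U(-5 + 6)⁴)/(-9754902) = √(-28 + 2*(0⁴)² + 13*0⁴)/(-9754902) = √(-28 + 2*0² + 13*0)*(-1/9754902) = √(-28 + 2*0 + 0)*(-1/9754902) = √(-28 + 0 + 0)*(-1/9754902) = √(-28)*(-1/9754902) = (2*I*√7)*(-1/9754902) = -I*√7/4877451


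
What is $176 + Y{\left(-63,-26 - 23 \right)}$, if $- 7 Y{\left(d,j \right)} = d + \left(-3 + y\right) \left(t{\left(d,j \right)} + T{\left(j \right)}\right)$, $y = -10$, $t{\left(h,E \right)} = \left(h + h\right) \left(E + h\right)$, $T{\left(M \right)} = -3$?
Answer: $\frac{184712}{7} \approx 26387.0$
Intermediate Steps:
$t{\left(h,E \right)} = 2 h \left(E + h\right)$
$Y{\left(d,j \right)} = - \frac{39}{7} - \frac{d}{7} + \frac{26 d \left(d + j\right)}{7}$ ($Y{\left(d,j \right)} = - \frac{d + \left(-3 - 10\right) \left(2 d \left(j + d\right) - 3\right)}{7} = - \frac{d - 13 \left(2 d \left(d + j\right) - 3\right)}{7} = - \frac{d - 13 \left(-3 + 2 d \left(d + j\right)\right)}{7} = - \frac{d - \left(-39 + 26 d \left(d + j\right)\right)}{7} = - \frac{39 + d - 26 d \left(d + j\right)}{7} = - \frac{39}{7} - \frac{d}{7} + \frac{26 d \left(d + j\right)}{7}$)
$176 + Y{\left(-63,-26 - 23 \right)} = 176 - \left(- \frac{24}{7} + 234 \left(-63 - 49\right)\right) = 176 + \left(- \frac{39}{7} + 9 + \frac{26}{7} \left(-63\right) \left(-63 - 49\right)\right) = 176 + \left(- \frac{39}{7} + 9 + \frac{26}{7} \left(-63\right) \left(-112\right)\right) = 176 + \left(- \frac{39}{7} + 9 + 26208\right) = 176 + \frac{183480}{7} = \frac{184712}{7}$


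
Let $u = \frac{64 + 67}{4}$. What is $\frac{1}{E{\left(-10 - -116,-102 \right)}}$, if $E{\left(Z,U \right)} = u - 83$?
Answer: $- \frac{4}{201} \approx -0.019901$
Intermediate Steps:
$u = \frac{131}{4}$ ($u = 131 \cdot \frac{1}{4} = \frac{131}{4} \approx 32.75$)
$E{\left(Z,U \right)} = - \frac{201}{4}$ ($E{\left(Z,U \right)} = \frac{131}{4} - 83 = - \frac{201}{4}$)
$\frac{1}{E{\left(-10 - -116,-102 \right)}} = \frac{1}{- \frac{201}{4}} = - \frac{4}{201}$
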